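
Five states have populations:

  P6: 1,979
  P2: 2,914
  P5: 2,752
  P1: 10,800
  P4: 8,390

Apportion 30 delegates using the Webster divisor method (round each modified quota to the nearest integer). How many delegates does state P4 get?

Standard divisor 26835/30 ≈ 894.5; standard quotas: P6 2.212, P2 3.258, P5 3.077, P1 12.074, P4 9.380.
Rounding to the nearest integer gives 2, 3, 3, 12, 9 = 29 seats, so the divisor must be adjusted.
With modified divisor 870: modified quotas P6 2.275, P2 3.349, P5 3.163, P1 12.414, P4 9.644.
Rounding to the nearest integer: P6 2, P2 3, P5 3, P1 12, P4 10 (total 30).
P4 receives 10.

10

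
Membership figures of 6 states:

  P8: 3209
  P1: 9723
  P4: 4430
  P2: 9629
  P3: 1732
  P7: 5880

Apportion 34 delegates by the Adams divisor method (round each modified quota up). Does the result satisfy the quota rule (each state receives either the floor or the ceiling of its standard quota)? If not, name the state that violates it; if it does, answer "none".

none

Standard quotas: P8 3.153, P1 9.554, P4 4.353, P2 9.461, P3 1.702, P7 5.778.
Adams allocation: P8 3, P1 9, P4 5, P2 9, P3 2, P7 6.
Every allocation lies between the lower and upper quota.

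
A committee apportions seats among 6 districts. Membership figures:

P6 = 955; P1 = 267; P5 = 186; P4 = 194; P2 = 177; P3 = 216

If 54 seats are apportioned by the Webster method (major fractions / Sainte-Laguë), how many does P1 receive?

Standard divisor 1995/54 ≈ 36.944; standard quotas: P6 25.850, P1 7.227, P5 5.035, P4 5.251, P2 4.791, P3 5.847.
Rounding to the nearest integer gives P6 26, P1 7, P5 5, P4 5, P2 5, P3 6 — total 54, matching the house size, so no adjustment is needed.
P1 receives 7.

7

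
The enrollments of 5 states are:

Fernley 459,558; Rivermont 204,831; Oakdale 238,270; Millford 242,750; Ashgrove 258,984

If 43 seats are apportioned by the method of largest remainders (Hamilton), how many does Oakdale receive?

The standard divisor is 1404393/43 ≈ 32660.302.
Standard quotas: Fernley 14.0708, Rivermont 6.2716, Oakdale 7.2954, Millford 7.4326, Ashgrove 7.9296.
Lower quotas: Fernley 14, Rivermont 6, Oakdale 7, Millford 7, Ashgrove 7 (sum 41, leaving 2 seats).
Remainders in descending order: Ashgrove 0.9296, Millford 0.4326, Oakdale 0.2954, Rivermont 0.2716, Fernley 0.0708.
Largest remainders: Ashgrove, Millford receive the extra seats.
Oakdale receives 7.

7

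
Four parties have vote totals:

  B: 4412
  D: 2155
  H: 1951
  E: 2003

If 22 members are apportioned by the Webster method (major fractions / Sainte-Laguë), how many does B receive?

9

Standard divisor 10521/22 ≈ 478.227; standard quotas: B 9.226, D 4.506, H 4.080, E 4.188.
Rounding to the nearest integer gives B 9, D 5, H 4, E 4 — total 22, matching the house size, so no adjustment is needed.
B receives 9.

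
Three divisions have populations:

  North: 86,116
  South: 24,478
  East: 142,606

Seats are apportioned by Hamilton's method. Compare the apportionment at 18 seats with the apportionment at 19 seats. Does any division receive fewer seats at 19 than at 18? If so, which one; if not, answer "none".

At 18 seats: North 6, South 2, East 10.
At 19 seats: North 6, South 2, East 11.
No division's allocation decreased.

none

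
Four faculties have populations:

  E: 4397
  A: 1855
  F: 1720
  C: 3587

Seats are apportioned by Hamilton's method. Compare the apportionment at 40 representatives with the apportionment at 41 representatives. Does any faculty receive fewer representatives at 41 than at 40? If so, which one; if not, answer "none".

At 40 seats: E 15, A 7, F 6, C 12.
At 41 seats: E 16, A 6, F 6, C 13.
A drops from 7 to 6.

A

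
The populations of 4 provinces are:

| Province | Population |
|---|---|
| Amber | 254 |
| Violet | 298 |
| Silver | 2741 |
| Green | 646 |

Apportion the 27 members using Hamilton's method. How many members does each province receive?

Amber 2, Violet 2, Silver 19, Green 4

Standard divisor: 3939 ÷ 27 ≈ 145.889.
Standard quotas: Amber 1.741, Violet 2.043, Silver 18.788, Green 4.428.
Lower quotas: Amber 1, Violet 2, Silver 18, Green 4 (sum 25, leaving 2 seats).
Remainders in descending order: Silver 0.788, Amber 0.741, Green 0.428, Violet 0.043.
Largest remainders: Silver, Amber receive the extra seats.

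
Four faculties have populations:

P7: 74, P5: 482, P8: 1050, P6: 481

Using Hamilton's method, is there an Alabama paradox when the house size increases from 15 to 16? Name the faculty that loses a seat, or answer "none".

P7

At 15 seats: P7 1, P5 3, P8 8, P6 3.
At 16 seats: P7 0, P5 4, P8 8, P6 4.
P7 drops from 1 to 0.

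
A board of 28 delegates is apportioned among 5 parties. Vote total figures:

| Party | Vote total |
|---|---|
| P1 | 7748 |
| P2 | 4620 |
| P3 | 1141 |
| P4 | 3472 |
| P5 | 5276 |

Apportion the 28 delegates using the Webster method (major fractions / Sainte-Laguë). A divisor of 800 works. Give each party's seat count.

With modified divisor 800: modified quotas P1 9.685, P2 5.775, P3 1.426, P4 4.340, P5 6.595.
Rounding to the nearest integer: P1 10, P2 6, P3 1, P4 4, P5 7 (total 28).

P1: 10, P2: 6, P3: 1, P4: 4, P5: 7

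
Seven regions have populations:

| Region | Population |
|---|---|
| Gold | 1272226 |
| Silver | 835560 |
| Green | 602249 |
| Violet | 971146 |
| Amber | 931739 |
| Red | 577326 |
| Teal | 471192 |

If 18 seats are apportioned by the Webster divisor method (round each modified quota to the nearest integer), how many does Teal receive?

Standard divisor 5661438/18 ≈ 314524.333; standard quotas: Gold 4.045, Silver 2.657, Green 1.915, Violet 3.088, Amber 2.962, Red 1.836, Teal 1.498.
Rounding to the nearest integer gives Gold 4, Silver 3, Green 2, Violet 3, Amber 3, Red 2, Teal 1 — total 18, matching the house size, so no adjustment is needed.
Teal receives 1.

1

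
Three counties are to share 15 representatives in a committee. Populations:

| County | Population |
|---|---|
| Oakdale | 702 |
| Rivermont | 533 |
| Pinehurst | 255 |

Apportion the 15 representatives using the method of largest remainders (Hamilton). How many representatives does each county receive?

Standard divisor: 1490 ÷ 15 ≈ 99.333.
Standard quotas: Oakdale 7.067, Rivermont 5.366, Pinehurst 2.567.
Lower quotas: Oakdale 7, Rivermont 5, Pinehurst 2 (sum 14, leaving 1 seat).
Remainders in descending order: Pinehurst 0.567, Rivermont 0.366, Oakdale 0.067.
Largest remainder: Pinehurst receives the extra seat.

Oakdale 7; Rivermont 5; Pinehurst 3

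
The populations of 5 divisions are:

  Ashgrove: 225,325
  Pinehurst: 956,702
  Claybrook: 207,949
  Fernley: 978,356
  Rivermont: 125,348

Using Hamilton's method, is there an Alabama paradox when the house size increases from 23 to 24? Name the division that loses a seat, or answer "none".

At 23 seats: Ashgrove 2, Pinehurst 9, Claybrook 2, Fernley 9, Rivermont 1.
At 24 seats: Ashgrove 2, Pinehurst 9, Claybrook 2, Fernley 10, Rivermont 1.
No division's allocation decreased.

none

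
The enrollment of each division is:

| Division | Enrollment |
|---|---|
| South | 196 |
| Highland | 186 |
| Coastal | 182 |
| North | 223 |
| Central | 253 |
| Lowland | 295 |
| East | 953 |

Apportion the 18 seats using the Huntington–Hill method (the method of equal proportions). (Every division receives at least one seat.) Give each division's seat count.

With divisor 130: modified quotas South 1.508, Highland 1.431, Coastal 1.400, North 1.715, Central 1.946, Lowland 2.269, East 7.331.
Geometric-mean thresholds: South √(1·2)=1.414, Highland √(1·2)=1.414, Coastal √(1·2)=1.414, North √(1·2)=1.414, Central √(1·2)=1.414, Lowland √(2·3)=2.449, East √(7·8)=7.483.
Each quota rounded against its threshold gives South 2, Highland 2, Coastal 1, North 2, Central 2, Lowland 2, East 7 (total 18).

South 2, Highland 2, Coastal 1, North 2, Central 2, Lowland 2, East 7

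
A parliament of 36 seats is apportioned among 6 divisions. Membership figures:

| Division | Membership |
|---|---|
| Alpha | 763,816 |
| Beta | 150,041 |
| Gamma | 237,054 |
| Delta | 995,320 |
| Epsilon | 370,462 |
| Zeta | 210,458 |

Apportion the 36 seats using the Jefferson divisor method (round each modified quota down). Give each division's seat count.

Alpha=10, Beta=2, Gamma=3, Delta=14, Epsilon=5, Zeta=2

Standard divisor 2727151/36 ≈ 75754.194; standard quotas: Alpha 10.083, Beta 1.981, Gamma 3.129, Delta 13.139, Epsilon 4.890, Zeta 2.778.
Rounding down gives 10, 1, 3, 13, 4, 2 = 33 seats, so the divisor must be adjusted.
With modified divisor 70623.5: modified quotas Alpha 10.815, Beta 2.125, Gamma 3.357, Delta 14.093, Epsilon 5.246, Zeta 2.980.
Rounding down: Alpha 10, Beta 2, Gamma 3, Delta 14, Epsilon 5, Zeta 2 (total 36).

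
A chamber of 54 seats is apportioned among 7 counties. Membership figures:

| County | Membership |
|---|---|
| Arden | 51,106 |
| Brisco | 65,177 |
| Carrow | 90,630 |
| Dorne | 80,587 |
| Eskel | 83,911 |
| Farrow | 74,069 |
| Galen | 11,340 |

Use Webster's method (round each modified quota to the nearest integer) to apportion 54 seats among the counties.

Arden 6, Brisco 8, Carrow 11, Dorne 9, Eskel 10, Farrow 9, Galen 1

Standard divisor 456820/54 ≈ 8459.63; standard quotas: Arden 6.041, Brisco 7.704, Carrow 10.713, Dorne 9.526, Eskel 9.919, Farrow 8.756, Galen 1.340.
Rounding to the nearest integer gives 6, 8, 11, 10, 10, 9, 1 = 55 seats, so the divisor must be adjusted.
With modified divisor 8600: modified quotas Arden 5.943, Brisco 7.579, Carrow 10.538, Dorne 9.371, Eskel 9.757, Farrow 8.613, Galen 1.319.
Rounding to the nearest integer: Arden 6, Brisco 8, Carrow 11, Dorne 9, Eskel 10, Farrow 9, Galen 1 (total 54).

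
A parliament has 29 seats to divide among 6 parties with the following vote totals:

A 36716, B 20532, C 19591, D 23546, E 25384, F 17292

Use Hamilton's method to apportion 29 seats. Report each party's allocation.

A 7; B 4; C 4; D 5; E 5; F 4

Standard divisor: 143061 ÷ 29 ≈ 4933.138.
Standard quotas: A 7.4427, B 4.1621, C 3.9713, D 4.7730, E 5.1456, F 3.5053.
Lower quotas: A 7, B 4, C 3, D 4, E 5, F 3 (sum 26, leaving 3 seats).
Remainders in descending order: C 0.9713, D 0.7730, F 0.5053, A 0.4427, B 0.1621, E 0.1456.
The surplus seats go to C, D, F.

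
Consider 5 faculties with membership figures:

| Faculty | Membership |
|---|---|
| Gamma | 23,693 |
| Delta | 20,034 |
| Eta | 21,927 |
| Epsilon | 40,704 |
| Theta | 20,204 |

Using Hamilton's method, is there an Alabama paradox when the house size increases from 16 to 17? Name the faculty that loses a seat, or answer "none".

At 16 seats: Gamma 3, Delta 2, Eta 3, Epsilon 5, Theta 3.
At 17 seats: Gamma 3, Delta 3, Eta 3, Epsilon 5, Theta 3.
No faculty's allocation decreased.

none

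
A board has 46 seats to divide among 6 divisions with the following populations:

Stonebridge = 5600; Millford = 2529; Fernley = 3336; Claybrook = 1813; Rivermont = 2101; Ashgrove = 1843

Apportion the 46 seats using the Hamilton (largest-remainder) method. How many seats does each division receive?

Total 17222; standard divisor 17222/46 ≈ 374.391.
Standard quotas: Stonebridge 14.9576, Millford 6.7550, Fernley 8.9105, Claybrook 4.8425, Rivermont 5.6118, Ashgrove 4.9227.
Lower quotas: Stonebridge 14, Millford 6, Fernley 8, Claybrook 4, Rivermont 5, Ashgrove 4 (sum 41, leaving 5 seats).
Remainders in descending order: Stonebridge 0.9576, Ashgrove 0.9227, Fernley 0.9105, Claybrook 0.8425, Millford 0.7550, Rivermont 0.6118.
Largest remainders: Stonebridge, Ashgrove, Fernley, Claybrook, Millford receive the extra seats.

Stonebridge: 15, Millford: 7, Fernley: 9, Claybrook: 5, Rivermont: 5, Ashgrove: 5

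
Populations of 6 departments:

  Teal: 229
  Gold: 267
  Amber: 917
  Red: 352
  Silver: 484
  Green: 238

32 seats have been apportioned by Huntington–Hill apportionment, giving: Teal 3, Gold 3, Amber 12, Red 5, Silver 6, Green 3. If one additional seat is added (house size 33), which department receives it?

Gold

Priority for the next seat is population ÷ (√(s·(s+1))).
Priorities: Teal 66.107, Gold 77.076, Amber 73.419, Red 64.266, Silver 74.683, Green 68.705.
Highest priority: Gold.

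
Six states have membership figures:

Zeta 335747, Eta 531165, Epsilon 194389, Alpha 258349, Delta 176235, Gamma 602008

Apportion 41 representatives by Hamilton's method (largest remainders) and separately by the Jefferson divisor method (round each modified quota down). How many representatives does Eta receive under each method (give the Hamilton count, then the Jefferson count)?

10 and 11

Hamilton: Zeta 7, Eta 10, Epsilon 4, Alpha 5, Delta 3, Gamma 12.
Jefferson: Zeta 6, Eta 11, Epsilon 4, Alpha 5, Delta 3, Gamma 12.
Eta gets 10 under Hamilton and 11 under Jefferson.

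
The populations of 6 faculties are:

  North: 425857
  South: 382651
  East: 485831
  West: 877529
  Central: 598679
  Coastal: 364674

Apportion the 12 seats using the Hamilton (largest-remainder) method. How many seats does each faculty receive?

Standard divisor: 3135221 ÷ 12 ≈ 261268.417.
Standard quotas: North 1.6300, South 1.4646, East 1.8595, West 3.3587, Central 2.2914, Coastal 1.3958.
Lower quotas: North 1, South 1, East 1, West 3, Central 2, Coastal 1 (sum 9, leaving 3 seats).
Remainders in descending order: East 0.8595, North 0.6300, South 0.4646, Coastal 0.3958, West 0.3587, Central 0.2914.
Largest remainders: East, North, South receive the extra seats.

North 2, South 2, East 2, West 3, Central 2, Coastal 1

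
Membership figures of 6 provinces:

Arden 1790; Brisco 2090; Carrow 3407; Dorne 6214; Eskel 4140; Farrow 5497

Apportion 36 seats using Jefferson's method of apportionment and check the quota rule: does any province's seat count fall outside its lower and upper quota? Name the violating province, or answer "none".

none

Standard quotas: Arden 2.785, Brisco 3.252, Carrow 5.301, Dorne 9.668, Eskel 6.441, Farrow 8.553.
Jefferson allocation: Arden 3, Brisco 3, Carrow 5, Dorne 10, Eskel 6, Farrow 9.
Every allocation lies between the lower and upper quota.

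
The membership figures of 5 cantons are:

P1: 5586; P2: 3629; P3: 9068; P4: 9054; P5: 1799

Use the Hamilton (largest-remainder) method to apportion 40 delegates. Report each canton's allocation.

P1 8, P2 5, P3 12, P4 12, P5 3

Total 29136; standard divisor 29136/40 ≈ 728.4.
Standard quotas: P1 7.6689, P2 4.9822, P3 12.4492, P4 12.4300, P5 2.4698.
Lower quotas: P1 7, P2 4, P3 12, P4 12, P5 2 (sum 37, leaving 3 seats).
Remainders in descending order: P2 0.9822, P1 0.6689, P5 0.4698, P3 0.4492, P4 0.4300.
The surplus seats go to P2, P1, P5.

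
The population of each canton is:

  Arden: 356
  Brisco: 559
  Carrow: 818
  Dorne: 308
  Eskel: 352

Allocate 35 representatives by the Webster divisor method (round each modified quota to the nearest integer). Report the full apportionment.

Arden=5, Brisco=8, Carrow=12, Dorne=5, Eskel=5

Standard divisor 2393/35 ≈ 68.371; standard quotas: Arden 5.207, Brisco 8.176, Carrow 11.964, Dorne 4.505, Eskel 5.148.
Rounding to the nearest integer gives Arden 5, Brisco 8, Carrow 12, Dorne 5, Eskel 5 — total 35, matching the house size, so no adjustment is needed.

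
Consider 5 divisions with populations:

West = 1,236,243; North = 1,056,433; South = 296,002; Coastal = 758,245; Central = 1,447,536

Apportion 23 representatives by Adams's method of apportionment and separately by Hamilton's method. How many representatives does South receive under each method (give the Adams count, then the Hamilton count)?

2 and 1

Adams: West 6, North 5, South 2, Coastal 4, Central 6.
Hamilton: West 6, North 5, South 1, Coastal 4, Central 7.
South gets 2 under Adams and 1 under Hamilton.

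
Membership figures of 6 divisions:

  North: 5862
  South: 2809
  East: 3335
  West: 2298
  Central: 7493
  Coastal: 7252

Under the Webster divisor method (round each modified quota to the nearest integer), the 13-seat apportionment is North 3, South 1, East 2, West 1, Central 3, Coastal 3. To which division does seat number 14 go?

Priority for the next seat is population ÷ (current seats + 0.5).
Priorities: North 1674.857, South 1872.667, East 1334.000, West 1532.000, Central 2140.857, Coastal 2072.000.
Highest priority: Central.

Central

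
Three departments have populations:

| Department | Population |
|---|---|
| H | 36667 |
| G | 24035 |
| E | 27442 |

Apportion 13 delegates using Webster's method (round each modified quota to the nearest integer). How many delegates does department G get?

Standard divisor 88144/13 ≈ 6780.308; standard quotas: H 5.408, G 3.545, E 4.047.
Rounding to the nearest integer gives H 5, G 4, E 4 — total 13, matching the house size, so no adjustment is needed.
G receives 4.

4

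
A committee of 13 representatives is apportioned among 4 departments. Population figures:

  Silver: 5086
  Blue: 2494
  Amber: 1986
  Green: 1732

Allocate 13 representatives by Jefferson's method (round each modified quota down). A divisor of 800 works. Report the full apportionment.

Silver=6, Blue=3, Amber=2, Green=2

With modified divisor 800: modified quotas Silver 6.357, Blue 3.118, Amber 2.482, Green 2.165.
Rounding down: Silver 6, Blue 3, Amber 2, Green 2 (total 13).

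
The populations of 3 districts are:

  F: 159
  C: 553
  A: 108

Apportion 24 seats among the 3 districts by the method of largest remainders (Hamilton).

Standard divisor: 820 ÷ 24 ≈ 34.167.
Standard quotas: F 4.654, C 16.185, A 3.161.
Lower quotas: F 4, C 16, A 3 (sum 23, leaving 1 seat).
Remainders in descending order: F 0.654, C 0.185, A 0.161.
The surplus seat goes to F.

F 5; C 16; A 3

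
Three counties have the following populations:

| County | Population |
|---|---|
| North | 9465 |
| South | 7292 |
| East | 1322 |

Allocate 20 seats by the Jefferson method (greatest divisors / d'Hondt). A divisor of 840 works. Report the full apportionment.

North=11; South=8; East=1

With modified divisor 840: modified quotas North 11.268, South 8.681, East 1.574.
Rounding down: North 11, South 8, East 1 (total 20).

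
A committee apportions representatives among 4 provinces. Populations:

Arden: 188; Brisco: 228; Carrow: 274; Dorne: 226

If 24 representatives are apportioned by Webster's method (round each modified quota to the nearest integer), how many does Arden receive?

Standard divisor 916/24 ≈ 38.167; standard quotas: Arden 4.926, Brisco 5.974, Carrow 7.179, Dorne 5.921.
Rounding to the nearest integer gives Arden 5, Brisco 6, Carrow 7, Dorne 6 — total 24, matching the house size, so no adjustment is needed.
Arden receives 5.

5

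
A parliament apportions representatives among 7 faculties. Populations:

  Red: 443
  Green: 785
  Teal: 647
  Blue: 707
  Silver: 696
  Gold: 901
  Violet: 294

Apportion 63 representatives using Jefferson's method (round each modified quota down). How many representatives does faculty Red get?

Standard divisor 4473/63 ≈ 71; standard quotas: Red 6.239, Green 11.056, Teal 9.113, Blue 9.958, Silver 9.803, Gold 12.690, Violet 4.141.
Rounding down gives 6, 11, 9, 9, 9, 12, 4 = 60 seats, so the divisor must be adjusted.
With modified divisor 67: modified quotas Red 6.612, Green 11.716, Teal 9.657, Blue 10.552, Silver 10.388, Gold 13.448, Violet 4.388.
Rounding down: Red 6, Green 11, Teal 9, Blue 10, Silver 10, Gold 13, Violet 4 (total 63).
Red receives 6.

6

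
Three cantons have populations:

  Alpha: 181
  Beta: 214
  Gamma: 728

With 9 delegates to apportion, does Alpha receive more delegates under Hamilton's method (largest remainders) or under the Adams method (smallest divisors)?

Hamilton: Alpha 1, Beta 2, Gamma 6.
Adams: Alpha 2, Beta 2, Gamma 5.
Alpha gets 1 under Hamilton and 2 under Adams.

Adams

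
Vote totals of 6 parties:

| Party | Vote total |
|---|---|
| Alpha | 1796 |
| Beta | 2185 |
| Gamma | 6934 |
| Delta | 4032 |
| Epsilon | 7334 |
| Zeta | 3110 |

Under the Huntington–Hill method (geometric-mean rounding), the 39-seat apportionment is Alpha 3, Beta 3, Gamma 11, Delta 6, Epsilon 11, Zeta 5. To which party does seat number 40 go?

Priority for the next seat is population ÷ (√(s·(s+1))).
Priorities: Alpha 518.461, Beta 630.755, Gamma 603.527, Delta 622.151, Epsilon 638.343, Zeta 567.806.
Highest priority: Epsilon.

Epsilon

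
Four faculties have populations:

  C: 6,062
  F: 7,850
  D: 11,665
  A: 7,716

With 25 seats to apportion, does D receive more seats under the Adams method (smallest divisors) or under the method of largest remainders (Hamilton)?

Hamilton

Adams: C 5, F 6, D 8, A 6.
Hamilton: C 4, F 6, D 9, A 6.
D gets 8 under Adams and 9 under Hamilton.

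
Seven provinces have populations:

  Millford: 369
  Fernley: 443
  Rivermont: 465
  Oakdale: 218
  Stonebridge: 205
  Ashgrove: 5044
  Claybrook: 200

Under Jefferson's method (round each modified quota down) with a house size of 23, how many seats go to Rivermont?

1

Standard divisor 6944/23 ≈ 301.913; standard quotas: Millford 1.222, Fernley 1.467, Rivermont 1.540, Oakdale 0.722, Stonebridge 0.679, Ashgrove 16.707, Claybrook 0.662.
Rounding down gives 1, 1, 1, 0, 0, 16, 0 = 19 seats, so the divisor must be adjusted.
With modified divisor 250: modified quotas Millford 1.476, Fernley 1.772, Rivermont 1.860, Oakdale 0.872, Stonebridge 0.820, Ashgrove 20.176, Claybrook 0.800.
Rounding down: Millford 1, Fernley 1, Rivermont 1, Oakdale 0, Stonebridge 0, Ashgrove 20, Claybrook 0 (total 23).
Rivermont receives 1.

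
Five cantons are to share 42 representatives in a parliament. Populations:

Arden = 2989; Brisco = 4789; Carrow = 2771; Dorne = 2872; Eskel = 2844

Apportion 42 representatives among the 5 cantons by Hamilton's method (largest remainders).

Arden 8, Brisco 12, Carrow 7, Dorne 8, Eskel 7

Standard divisor: 16265 ÷ 42 ≈ 387.262.
Standard quotas: Arden 7.718, Brisco 12.366, Carrow 7.155, Dorne 7.416, Eskel 7.344.
Lower quotas: Arden 7, Brisco 12, Carrow 7, Dorne 7, Eskel 7 (sum 40, leaving 2 seats).
Remainders in descending order: Arden 0.718, Dorne 0.416, Brisco 0.366, Eskel 0.344, Carrow 0.155.
Largest remainders: Arden, Dorne receive the extra seats.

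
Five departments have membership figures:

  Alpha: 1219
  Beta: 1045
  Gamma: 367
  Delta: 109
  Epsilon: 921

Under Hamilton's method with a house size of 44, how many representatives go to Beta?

13

The standard divisor is 3661/44 ≈ 83.205.
Standard quotas: Alpha 14.651, Beta 12.559, Gamma 4.411, Delta 1.310, Epsilon 11.069.
Lower quotas: Alpha 14, Beta 12, Gamma 4, Delta 1, Epsilon 11 (sum 42, leaving 2 seats).
Remainders in descending order: Alpha 0.651, Beta 0.559, Gamma 0.411, Delta 0.310, Epsilon 0.069.
The surplus seats go to Alpha, Beta.
Beta receives 13.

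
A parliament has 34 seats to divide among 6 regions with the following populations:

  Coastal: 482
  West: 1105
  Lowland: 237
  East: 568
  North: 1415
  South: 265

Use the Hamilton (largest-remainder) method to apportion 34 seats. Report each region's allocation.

Total 4072; standard divisor 4072/34 ≈ 119.765.
Standard quotas: Coastal 4.025, West 9.226, Lowland 1.979, East 4.743, North 11.815, South 2.213.
Lower quotas: Coastal 4, West 9, Lowland 1, East 4, North 11, South 2 (sum 31, leaving 3 seats).
Remainders in descending order: Lowland 0.979, North 0.815, East 0.743, West 0.226, South 0.213, Coastal 0.025.
Largest remainders: Lowland, North, East receive the extra seats.

Coastal: 4; West: 9; Lowland: 2; East: 5; North: 12; South: 2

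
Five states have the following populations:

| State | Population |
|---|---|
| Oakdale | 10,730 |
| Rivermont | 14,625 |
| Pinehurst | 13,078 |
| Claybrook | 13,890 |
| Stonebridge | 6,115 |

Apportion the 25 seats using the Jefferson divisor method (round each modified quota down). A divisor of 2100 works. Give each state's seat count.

Oakdale=5; Rivermont=6; Pinehurst=6; Claybrook=6; Stonebridge=2

With modified divisor 2100: modified quotas Oakdale 5.110, Rivermont 6.964, Pinehurst 6.228, Claybrook 6.614, Stonebridge 2.912.
Rounding down: Oakdale 5, Rivermont 6, Pinehurst 6, Claybrook 6, Stonebridge 2 (total 25).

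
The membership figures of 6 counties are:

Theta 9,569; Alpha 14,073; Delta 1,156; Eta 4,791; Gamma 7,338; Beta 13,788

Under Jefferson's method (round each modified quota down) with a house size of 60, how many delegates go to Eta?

Standard divisor 50715/60 ≈ 845.25; standard quotas: Theta 11.321, Alpha 16.650, Delta 1.368, Eta 5.668, Gamma 8.681, Beta 16.312.
Rounding down gives 11, 16, 1, 5, 8, 16 = 57 seats, so the divisor must be adjusted.
With modified divisor 805: modified quotas Theta 11.887, Alpha 17.482, Delta 1.436, Eta 5.952, Gamma 9.116, Beta 17.128.
Rounding down: Theta 11, Alpha 17, Delta 1, Eta 5, Gamma 9, Beta 17 (total 60).
Eta receives 5.

5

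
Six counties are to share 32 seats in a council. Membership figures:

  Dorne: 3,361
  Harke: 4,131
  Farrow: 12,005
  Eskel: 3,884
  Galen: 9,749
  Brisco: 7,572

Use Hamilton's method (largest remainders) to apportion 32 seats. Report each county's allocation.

Dorne 3, Harke 3, Farrow 9, Eskel 3, Galen 8, Brisco 6

Total 40702; standard divisor 40702/32 ≈ 1271.938.
Standard quotas: Dorne 2.6424, Harke 3.2478, Farrow 9.4384, Eskel 3.0536, Galen 7.6647, Brisco 5.9531.
Lower quotas: Dorne 2, Harke 3, Farrow 9, Eskel 3, Galen 7, Brisco 5 (sum 29, leaving 3 seats).
Remainders in descending order: Brisco 0.9531, Galen 0.6647, Dorne 0.6424, Farrow 0.4384, Harke 0.2478, Eskel 0.0536.
Largest remainders: Brisco, Galen, Dorne receive the extra seats.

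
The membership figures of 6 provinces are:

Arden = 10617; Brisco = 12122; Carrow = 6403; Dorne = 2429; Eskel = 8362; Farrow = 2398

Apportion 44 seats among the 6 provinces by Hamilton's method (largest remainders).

Standard divisor: 42331 ÷ 44 ≈ 962.068.
Standard quotas: Arden 11.0356, Brisco 12.5999, Carrow 6.6555, Dorne 2.5248, Eskel 8.6917, Farrow 2.4925.
Lower quotas: Arden 11, Brisco 12, Carrow 6, Dorne 2, Eskel 8, Farrow 2 (sum 41, leaving 3 seats).
Remainders in descending order: Eskel 0.6917, Carrow 0.6555, Brisco 0.5999, Dorne 0.5248, Farrow 0.4925, Arden 0.0356.
The surplus seats go to Eskel, Carrow, Brisco.

Arden 11, Brisco 13, Carrow 7, Dorne 2, Eskel 9, Farrow 2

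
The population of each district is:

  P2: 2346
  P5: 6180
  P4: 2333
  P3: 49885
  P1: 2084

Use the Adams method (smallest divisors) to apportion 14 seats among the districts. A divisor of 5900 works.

P2: 1, P5: 2, P4: 1, P3: 9, P1: 1

With modified divisor 5900: modified quotas P2 0.398, P5 1.047, P4 0.395, P3 8.455, P1 0.353.
Rounding up: P2 1, P5 2, P4 1, P3 9, P1 1 (total 14).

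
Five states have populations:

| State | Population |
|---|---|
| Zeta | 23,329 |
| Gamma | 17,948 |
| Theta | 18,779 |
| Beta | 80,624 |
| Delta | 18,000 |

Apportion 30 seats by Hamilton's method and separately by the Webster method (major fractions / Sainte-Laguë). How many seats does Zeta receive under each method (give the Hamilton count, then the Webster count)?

Hamilton: Zeta 5, Gamma 3, Theta 4, Beta 15, Delta 3.
Webster: Zeta 4, Gamma 3, Theta 4, Beta 16, Delta 3.
Zeta gets 5 under Hamilton and 4 under Webster.

5 and 4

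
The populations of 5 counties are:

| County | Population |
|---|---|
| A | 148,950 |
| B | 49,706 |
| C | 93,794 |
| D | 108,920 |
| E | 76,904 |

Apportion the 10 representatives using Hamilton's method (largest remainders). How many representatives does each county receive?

Total 478274; standard divisor 478274/10 ≈ 47827.4.
Standard quotas: A 3.1143, B 1.0393, C 1.9611, D 2.2774, E 1.6079.
Lower quotas: A 3, B 1, C 1, D 2, E 1 (sum 8, leaving 2 seats).
Remainders in descending order: C 0.9611, E 0.6079, D 0.2774, A 0.1143, B 0.0393.
The surplus seats go to C, E.

A=3, B=1, C=2, D=2, E=2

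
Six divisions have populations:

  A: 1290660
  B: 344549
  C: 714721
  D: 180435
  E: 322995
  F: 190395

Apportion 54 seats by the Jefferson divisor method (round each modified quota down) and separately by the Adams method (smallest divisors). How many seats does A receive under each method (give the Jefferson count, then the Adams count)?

23 and 22

Jefferson: A 23, B 6, C 13, D 3, E 6, F 3.
Adams: A 22, B 6, C 12, D 4, E 6, F 4.
A gets 23 under Jefferson and 22 under Adams.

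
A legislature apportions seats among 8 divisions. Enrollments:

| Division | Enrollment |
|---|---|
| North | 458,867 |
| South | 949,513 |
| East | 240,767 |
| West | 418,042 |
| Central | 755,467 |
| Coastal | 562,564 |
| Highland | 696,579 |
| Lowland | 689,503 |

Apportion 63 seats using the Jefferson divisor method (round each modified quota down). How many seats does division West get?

5

Standard divisor 4771302/63 ≈ 75734.952; standard quotas: North 6.059, South 12.537, East 3.179, West 5.520, Central 9.975, Coastal 7.428, Highland 9.198, Lowland 9.104.
Rounding down gives 6, 12, 3, 5, 9, 7, 9, 9 = 60 seats, so the divisor must be adjusted.
With modified divisor 70000: modified quotas North 6.555, South 13.564, East 3.440, West 5.972, Central 10.792, Coastal 8.037, Highland 9.951, Lowland 9.850.
Rounding down: North 6, South 13, East 3, West 5, Central 10, Coastal 8, Highland 9, Lowland 9 (total 63).
West receives 5.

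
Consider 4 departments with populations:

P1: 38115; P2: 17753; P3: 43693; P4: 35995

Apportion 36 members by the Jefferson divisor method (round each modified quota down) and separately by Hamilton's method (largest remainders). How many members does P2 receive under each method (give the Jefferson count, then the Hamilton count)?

Jefferson: P1 10, P2 4, P3 12, P4 10.
Hamilton: P1 10, P2 5, P3 12, P4 9.
P2 gets 4 under Jefferson and 5 under Hamilton.

4 and 5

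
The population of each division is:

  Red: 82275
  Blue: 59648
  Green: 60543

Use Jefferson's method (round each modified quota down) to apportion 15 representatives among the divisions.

Standard divisor 202466/15 ≈ 13497.733; standard quotas: Red 6.095, Blue 4.419, Green 4.485.
Rounding down gives 6, 4, 4 = 14 seats, so the divisor must be adjusted.
With modified divisor 12000: modified quotas Red 6.856, Blue 4.971, Green 5.045.
Rounding down: Red 6, Blue 4, Green 5 (total 15).

Red 6, Blue 4, Green 5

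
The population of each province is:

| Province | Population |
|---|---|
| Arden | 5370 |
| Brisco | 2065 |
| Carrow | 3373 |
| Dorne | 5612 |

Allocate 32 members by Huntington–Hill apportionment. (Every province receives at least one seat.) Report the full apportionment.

With divisor 516: modified quotas Arden 10.407, Brisco 4.002, Carrow 6.537, Dorne 10.876.
Geometric-mean thresholds: Arden √(10·11)=10.488, Brisco √(4·5)=4.472, Carrow √(6·7)=6.481, Dorne √(10·11)=10.488.
Each quota rounded against its threshold gives Arden 10, Brisco 4, Carrow 7, Dorne 11 (total 32).

Arden 10, Brisco 4, Carrow 7, Dorne 11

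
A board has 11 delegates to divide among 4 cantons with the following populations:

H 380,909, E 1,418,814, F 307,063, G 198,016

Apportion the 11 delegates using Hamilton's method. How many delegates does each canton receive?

Total 2304802; standard divisor 2304802/11 ≈ 209527.455.
Standard quotas: H 1.8179, E 6.7715, F 1.4655, G 0.9451.
Lower quotas: H 1, E 6, F 1, G 0 (sum 8, leaving 3 seats).
Remainders in descending order: G 0.9451, H 0.8179, E 0.7715, F 0.4655.
The surplus seats go to G, H, E.

H=2, E=7, F=1, G=1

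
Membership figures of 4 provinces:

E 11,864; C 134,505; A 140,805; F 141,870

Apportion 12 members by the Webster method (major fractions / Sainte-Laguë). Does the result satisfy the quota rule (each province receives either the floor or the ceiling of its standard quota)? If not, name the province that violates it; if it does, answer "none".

Standard quotas: E 0.332, C 3.762, A 3.938, F 3.968.
Webster allocation: E 0, C 4, A 4, F 4.
Every allocation lies between the lower and upper quota.

none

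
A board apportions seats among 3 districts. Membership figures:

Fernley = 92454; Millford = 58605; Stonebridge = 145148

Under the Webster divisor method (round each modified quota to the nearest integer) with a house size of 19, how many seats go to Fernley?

6

Standard divisor 296207/19 ≈ 15589.842; standard quotas: Fernley 5.930, Millford 3.759, Stonebridge 9.310.
Rounding to the nearest integer gives Fernley 6, Millford 4, Stonebridge 9 — total 19, matching the house size, so no adjustment is needed.
Fernley receives 6.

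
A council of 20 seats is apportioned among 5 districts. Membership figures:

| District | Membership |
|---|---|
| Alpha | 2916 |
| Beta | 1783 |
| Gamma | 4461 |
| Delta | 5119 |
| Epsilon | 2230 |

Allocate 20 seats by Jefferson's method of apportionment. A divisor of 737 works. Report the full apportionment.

Alpha: 3; Beta: 2; Gamma: 6; Delta: 6; Epsilon: 3

With modified divisor 737: modified quotas Alpha 3.957, Beta 2.419, Gamma 6.053, Delta 6.946, Epsilon 3.026.
Rounding down: Alpha 3, Beta 2, Gamma 6, Delta 6, Epsilon 3 (total 20).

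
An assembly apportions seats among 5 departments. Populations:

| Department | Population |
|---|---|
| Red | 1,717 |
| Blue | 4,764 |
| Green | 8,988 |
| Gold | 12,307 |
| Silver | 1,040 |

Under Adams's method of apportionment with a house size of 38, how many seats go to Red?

3

Standard divisor 28816/38 ≈ 758.316; standard quotas: Red 2.264, Blue 6.282, Green 11.853, Gold 16.229, Silver 1.371.
Rounding up gives 3, 7, 12, 17, 2 = 41 seats, so the divisor must be adjusted.
With modified divisor 819: modified quotas Red 2.096, Blue 5.817, Green 10.974, Gold 15.027, Silver 1.270.
Rounding up: Red 3, Blue 6, Green 11, Gold 16, Silver 2 (total 38).
Red receives 3.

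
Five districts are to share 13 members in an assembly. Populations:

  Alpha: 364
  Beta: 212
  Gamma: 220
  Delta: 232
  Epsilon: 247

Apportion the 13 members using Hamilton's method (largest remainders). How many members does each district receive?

Total 1275; standard divisor 1275/13 ≈ 98.077.
Standard quotas: Alpha 3.711, Beta 2.162, Gamma 2.243, Delta 2.365, Epsilon 2.518.
Lower quotas: Alpha 3, Beta 2, Gamma 2, Delta 2, Epsilon 2 (sum 11, leaving 2 seats).
Remainders in descending order: Alpha 0.711, Epsilon 0.518, Delta 0.365, Gamma 0.243, Beta 0.162.
The surplus seats go to Alpha, Epsilon.

Alpha 4, Beta 2, Gamma 2, Delta 2, Epsilon 3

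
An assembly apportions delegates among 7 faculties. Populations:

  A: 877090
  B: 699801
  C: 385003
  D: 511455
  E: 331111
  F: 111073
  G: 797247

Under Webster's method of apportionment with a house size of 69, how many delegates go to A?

Standard divisor 3712780/69 ≈ 53808.406; standard quotas: A 16.300, B 13.005, C 7.155, D 9.505, E 6.154, F 2.064, G 14.816.
Rounding to the nearest integer gives A 16, B 13, C 7, D 10, E 6, F 2, G 15 — total 69, matching the house size, so no adjustment is needed.
A receives 16.

16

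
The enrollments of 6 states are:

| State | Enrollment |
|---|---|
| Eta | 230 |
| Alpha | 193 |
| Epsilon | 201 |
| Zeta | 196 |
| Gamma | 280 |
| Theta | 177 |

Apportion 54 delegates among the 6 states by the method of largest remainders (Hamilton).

The standard divisor is 1277/54 ≈ 23.648.
Standard quotas: Eta 9.726, Alpha 8.161, Epsilon 8.500, Zeta 8.288, Gamma 11.840, Theta 7.485.
Lower quotas: Eta 9, Alpha 8, Epsilon 8, Zeta 8, Gamma 11, Theta 7 (sum 51, leaving 3 seats).
Remainders in descending order: Gamma 0.840, Eta 0.726, Epsilon 0.500, Theta 0.485, Zeta 0.288, Alpha 0.161.
Largest remainders: Gamma, Eta, Epsilon receive the extra seats.

Eta: 10, Alpha: 8, Epsilon: 9, Zeta: 8, Gamma: 12, Theta: 7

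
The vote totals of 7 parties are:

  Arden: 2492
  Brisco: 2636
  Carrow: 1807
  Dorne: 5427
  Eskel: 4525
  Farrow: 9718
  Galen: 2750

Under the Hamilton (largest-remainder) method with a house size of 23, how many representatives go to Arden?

Total 29355; standard divisor 29355/23 ≈ 1276.304.
Standard quotas: Arden 1.9525, Brisco 2.0653, Carrow 1.4158, Dorne 4.2521, Eskel 3.5454, Farrow 7.6142, Galen 2.1547.
Lower quotas: Arden 1, Brisco 2, Carrow 1, Dorne 4, Eskel 3, Farrow 7, Galen 2 (sum 20, leaving 3 seats).
Remainders in descending order: Arden 0.9525, Farrow 0.6142, Eskel 0.5454, Carrow 0.4158, Dorne 0.2521, Galen 0.1547, Brisco 0.0653.
The surplus seats go to Arden, Farrow, Eskel.
Arden receives 2.

2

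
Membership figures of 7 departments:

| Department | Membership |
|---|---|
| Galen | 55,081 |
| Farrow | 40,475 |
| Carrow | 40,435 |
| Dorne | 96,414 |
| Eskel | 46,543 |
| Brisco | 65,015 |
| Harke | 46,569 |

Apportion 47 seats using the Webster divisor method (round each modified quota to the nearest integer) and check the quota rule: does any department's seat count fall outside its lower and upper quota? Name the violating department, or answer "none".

none

Standard quotas: Galen 6.629, Farrow 4.871, Carrow 4.866, Dorne 11.603, Eskel 5.601, Brisco 7.824, Harke 5.605.
Webster allocation: Galen 7, Farrow 5, Carrow 5, Dorne 11, Eskel 5, Brisco 8, Harke 6.
Every allocation lies between the lower and upper quota.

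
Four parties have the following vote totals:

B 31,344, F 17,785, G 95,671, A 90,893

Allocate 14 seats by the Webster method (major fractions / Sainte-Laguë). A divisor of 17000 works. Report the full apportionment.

B=2, F=1, G=6, A=5

With modified divisor 17000: modified quotas B 1.844, F 1.046, G 5.628, A 5.347.
Rounding to the nearest integer: B 2, F 1, G 6, A 5 (total 14).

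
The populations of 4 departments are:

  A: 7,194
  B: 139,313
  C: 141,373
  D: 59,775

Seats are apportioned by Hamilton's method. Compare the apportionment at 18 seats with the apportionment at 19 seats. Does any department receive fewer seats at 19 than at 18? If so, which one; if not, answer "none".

At 18 seats: A 1, B 7, C 7, D 3.
At 19 seats: A 0, B 8, C 8, D 3.
A drops from 1 to 0.

A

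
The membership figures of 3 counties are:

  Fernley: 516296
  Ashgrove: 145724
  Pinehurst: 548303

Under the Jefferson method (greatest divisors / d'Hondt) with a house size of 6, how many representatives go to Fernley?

3

Standard divisor 1210323/6 ≈ 201720.5; standard quotas: Fernley 2.559, Ashgrove 0.722, Pinehurst 2.718.
Rounding down gives 2, 0, 2 = 4 seats, so the divisor must be adjusted.
With modified divisor 158900: modified quotas Fernley 3.249, Ashgrove 0.917, Pinehurst 3.451.
Rounding down: Fernley 3, Ashgrove 0, Pinehurst 3 (total 6).
Fernley receives 3.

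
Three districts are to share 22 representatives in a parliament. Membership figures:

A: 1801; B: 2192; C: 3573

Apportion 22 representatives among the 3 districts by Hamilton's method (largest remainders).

A 5, B 6, C 11

Total 7566; standard divisor 7566/22 ≈ 343.909.
Standard quotas: A 5.237, B 6.374, C 10.389.
Lower quotas: A 5, B 6, C 10 (sum 21, leaving 1 seat).
Remainders in descending order: C 0.389, B 0.374, A 0.237.
The surplus seat goes to C.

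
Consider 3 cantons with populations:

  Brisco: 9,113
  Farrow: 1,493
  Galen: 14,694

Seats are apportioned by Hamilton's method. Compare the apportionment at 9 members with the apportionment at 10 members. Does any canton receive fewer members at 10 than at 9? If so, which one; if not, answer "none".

Farrow

At 9 seats: Brisco 3, Farrow 1, Galen 5.
At 10 seats: Brisco 4, Farrow 0, Galen 6.
Farrow drops from 1 to 0.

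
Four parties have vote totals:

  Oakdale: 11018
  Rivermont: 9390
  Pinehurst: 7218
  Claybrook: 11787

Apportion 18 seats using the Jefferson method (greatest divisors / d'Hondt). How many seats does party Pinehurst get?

3

Standard divisor 39413/18 ≈ 2189.611; standard quotas: Oakdale 5.032, Rivermont 4.288, Pinehurst 3.296, Claybrook 5.383.
Rounding down gives 5, 4, 3, 5 = 17 seats, so the divisor must be adjusted.
With modified divisor 1900: modified quotas Oakdale 5.799, Rivermont 4.942, Pinehurst 3.799, Claybrook 6.204.
Rounding down: Oakdale 5, Rivermont 4, Pinehurst 3, Claybrook 6 (total 18).
Pinehurst receives 3.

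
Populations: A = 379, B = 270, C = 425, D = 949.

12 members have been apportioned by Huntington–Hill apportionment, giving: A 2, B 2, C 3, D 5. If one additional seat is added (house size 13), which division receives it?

D

Priority for the next seat is population ÷ (√(s·(s+1))).
Priorities: A 154.726, B 110.227, C 122.687, D 173.263.
Highest priority: D.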